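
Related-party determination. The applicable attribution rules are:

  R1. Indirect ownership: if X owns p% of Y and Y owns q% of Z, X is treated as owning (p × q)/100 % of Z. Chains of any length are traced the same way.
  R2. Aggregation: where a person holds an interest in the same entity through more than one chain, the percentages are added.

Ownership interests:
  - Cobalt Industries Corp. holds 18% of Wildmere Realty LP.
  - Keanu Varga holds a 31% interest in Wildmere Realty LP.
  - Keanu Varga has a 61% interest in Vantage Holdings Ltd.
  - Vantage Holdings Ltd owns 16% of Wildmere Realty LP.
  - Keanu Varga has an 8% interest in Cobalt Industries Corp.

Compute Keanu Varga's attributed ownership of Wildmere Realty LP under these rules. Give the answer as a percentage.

42.2%

Chain via Cobalt Industries Corp. (R1): 8% × 18% = 1.44% of Wildmere Realty LP.
Chain via Vantage Holdings Ltd (R1): 61% × 16% = 9.76% of Wildmere Realty LP.
Direct interest in Wildmere Realty LP: 31%.
Aggregating (R2): 1.44% + 9.76% + 31% = 42.2%.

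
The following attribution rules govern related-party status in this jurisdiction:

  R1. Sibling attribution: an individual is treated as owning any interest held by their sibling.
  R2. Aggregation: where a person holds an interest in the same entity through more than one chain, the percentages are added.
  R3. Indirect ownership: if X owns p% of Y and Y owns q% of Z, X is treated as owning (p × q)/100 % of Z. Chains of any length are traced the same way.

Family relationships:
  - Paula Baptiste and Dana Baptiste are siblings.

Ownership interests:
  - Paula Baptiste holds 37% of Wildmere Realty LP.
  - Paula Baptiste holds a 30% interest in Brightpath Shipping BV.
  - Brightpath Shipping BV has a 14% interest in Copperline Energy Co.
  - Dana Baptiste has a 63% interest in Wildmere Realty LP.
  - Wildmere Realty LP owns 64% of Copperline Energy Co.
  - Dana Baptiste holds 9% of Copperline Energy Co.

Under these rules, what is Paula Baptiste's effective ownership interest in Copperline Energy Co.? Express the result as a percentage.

By sibling attribution (R1), Paula Baptiste is treated as also owning Dana Baptiste's interest in Wildmere Realty LP, giving 37% + 63% = 100%.
By sibling attribution (R1), Paula Baptiste is treated as owning Dana Baptiste's 9% interest in Copperline Energy Co.
Chain via Brightpath Shipping BV (R3): 30% × 14% = 4.2% of Copperline Energy Co.
Chain via Wildmere Realty LP (R3): 100% × 64% = 64% of Copperline Energy Co.
Direct interest in Copperline Energy Co: 9%.
Aggregating (R2): 4.2% + 64% + 9% = 77.2%.

77.2%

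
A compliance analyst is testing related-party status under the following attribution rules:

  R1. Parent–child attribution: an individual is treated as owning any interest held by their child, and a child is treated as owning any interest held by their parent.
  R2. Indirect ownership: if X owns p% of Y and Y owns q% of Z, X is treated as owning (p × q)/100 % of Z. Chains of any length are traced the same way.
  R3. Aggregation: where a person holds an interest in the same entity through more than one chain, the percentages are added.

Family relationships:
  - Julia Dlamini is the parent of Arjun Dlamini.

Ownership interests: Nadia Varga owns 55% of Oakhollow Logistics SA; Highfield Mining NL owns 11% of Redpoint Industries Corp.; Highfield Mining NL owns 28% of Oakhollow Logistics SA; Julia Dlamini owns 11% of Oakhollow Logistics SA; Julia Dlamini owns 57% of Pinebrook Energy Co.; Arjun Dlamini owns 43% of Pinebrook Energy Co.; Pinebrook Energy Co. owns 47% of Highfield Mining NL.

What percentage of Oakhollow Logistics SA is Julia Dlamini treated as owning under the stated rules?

By parent–child attribution (R1), Julia Dlamini is treated as also owning Arjun Dlamini's interest in Pinebrook Energy Co, giving 57% + 43% = 100%.
Chain via Pinebrook Energy Co. → Highfield Mining NL (R2): 100% × 47% × 28% = 13.16% of Oakhollow Logistics SA.
Direct interest in Oakhollow Logistics SA: 11%.
Aggregating (R3): 13.16% + 11% = 24.16%.

24.16%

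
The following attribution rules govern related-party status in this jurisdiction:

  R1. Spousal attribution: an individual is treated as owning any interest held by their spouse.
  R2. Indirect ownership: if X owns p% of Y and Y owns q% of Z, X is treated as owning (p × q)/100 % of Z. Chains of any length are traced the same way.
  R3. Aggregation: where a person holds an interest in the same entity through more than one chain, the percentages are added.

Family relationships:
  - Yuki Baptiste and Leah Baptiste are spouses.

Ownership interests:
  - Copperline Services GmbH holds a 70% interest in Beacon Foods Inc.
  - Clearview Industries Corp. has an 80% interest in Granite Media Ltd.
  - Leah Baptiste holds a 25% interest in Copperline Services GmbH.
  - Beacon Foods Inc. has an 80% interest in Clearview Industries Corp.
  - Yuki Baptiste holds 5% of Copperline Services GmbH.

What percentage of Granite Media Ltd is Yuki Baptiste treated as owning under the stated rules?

By spousal attribution (R1), Yuki Baptiste is treated as also owning Leah Baptiste's interest in Copperline Services GmbH, giving 5% + 25% = 30%.
Chain via Copperline Services GmbH → Beacon Foods Inc. → Clearview Industries Corp. (R2): 30% × 70% × 80% × 80% = 13.44% of Granite Media Ltd.

13.44%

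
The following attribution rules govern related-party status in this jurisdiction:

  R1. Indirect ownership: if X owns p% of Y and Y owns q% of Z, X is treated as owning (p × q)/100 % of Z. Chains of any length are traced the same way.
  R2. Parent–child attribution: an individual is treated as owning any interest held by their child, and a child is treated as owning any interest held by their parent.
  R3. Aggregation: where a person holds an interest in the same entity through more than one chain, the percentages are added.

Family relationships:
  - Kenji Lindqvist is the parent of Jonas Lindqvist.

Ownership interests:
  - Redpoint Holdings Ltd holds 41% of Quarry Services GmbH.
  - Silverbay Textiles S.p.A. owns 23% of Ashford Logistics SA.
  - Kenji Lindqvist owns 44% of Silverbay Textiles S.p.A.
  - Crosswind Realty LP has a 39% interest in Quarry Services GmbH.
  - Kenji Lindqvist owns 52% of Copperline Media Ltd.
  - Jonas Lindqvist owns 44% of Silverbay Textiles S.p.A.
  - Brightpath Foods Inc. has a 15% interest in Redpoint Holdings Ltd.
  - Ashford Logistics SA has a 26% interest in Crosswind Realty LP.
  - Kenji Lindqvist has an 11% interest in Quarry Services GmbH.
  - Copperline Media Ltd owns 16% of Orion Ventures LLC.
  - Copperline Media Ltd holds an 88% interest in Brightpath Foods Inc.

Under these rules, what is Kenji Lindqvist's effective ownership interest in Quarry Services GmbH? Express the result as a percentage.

15.866576%

By parent–child attribution (R2), Kenji Lindqvist is treated as also owning Jonas Lindqvist's interest in Silverbay Textiles S.p.A, giving 44% + 44% = 88%.
Chain via Silverbay Textiles S.p.A. → Ashford Logistics SA → Crosswind Realty LP (R1): 88% × 23% × 26% × 39% = 2.052336% of Quarry Services GmbH.
Chain via Copperline Media Ltd → Brightpath Foods Inc. → Redpoint Holdings Ltd (R1): 52% × 88% × 15% × 41% = 2.81424% of Quarry Services GmbH.
Direct interest in Quarry Services GmbH: 11%.
Aggregating (R3): 2.052336% + 2.81424% + 11% = 15.866576%.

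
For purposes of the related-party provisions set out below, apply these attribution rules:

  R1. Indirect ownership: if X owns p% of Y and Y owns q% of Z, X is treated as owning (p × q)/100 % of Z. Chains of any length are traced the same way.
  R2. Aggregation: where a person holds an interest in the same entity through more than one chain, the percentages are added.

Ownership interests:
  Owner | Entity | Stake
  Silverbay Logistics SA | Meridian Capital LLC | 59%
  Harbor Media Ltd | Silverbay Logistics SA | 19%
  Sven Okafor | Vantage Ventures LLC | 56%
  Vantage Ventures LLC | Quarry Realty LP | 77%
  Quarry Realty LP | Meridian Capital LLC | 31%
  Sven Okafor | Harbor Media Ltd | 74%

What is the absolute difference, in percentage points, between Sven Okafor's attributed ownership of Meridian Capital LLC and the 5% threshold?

16.6626

Chain via Vantage Ventures LLC → Quarry Realty LP (R1): 56% × 77% × 31% = 13.3672% of Meridian Capital LLC.
Chain via Harbor Media Ltd → Silverbay Logistics SA (R1): 74% × 19% × 59% = 8.2954% of Meridian Capital LLC.
Aggregating (R2): 13.3672% + 8.2954% = 21.6626%.
21.6626% exceeds the 5% threshold by 16.6626 percentage points.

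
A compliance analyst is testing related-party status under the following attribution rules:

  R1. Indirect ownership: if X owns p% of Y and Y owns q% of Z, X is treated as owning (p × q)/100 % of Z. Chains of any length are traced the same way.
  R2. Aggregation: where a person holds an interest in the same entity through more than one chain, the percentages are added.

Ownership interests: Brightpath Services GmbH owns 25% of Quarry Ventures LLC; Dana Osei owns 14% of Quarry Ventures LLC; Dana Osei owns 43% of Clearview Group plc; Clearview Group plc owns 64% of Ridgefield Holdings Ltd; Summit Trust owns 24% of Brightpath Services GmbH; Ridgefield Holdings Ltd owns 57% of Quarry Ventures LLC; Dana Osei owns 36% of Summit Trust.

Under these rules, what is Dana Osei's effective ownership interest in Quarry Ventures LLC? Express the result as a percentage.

Chain via Summit Trust → Brightpath Services GmbH (R1): 36% × 24% × 25% = 2.16% of Quarry Ventures LLC.
Chain via Clearview Group plc → Ridgefield Holdings Ltd (R1): 43% × 64% × 57% = 15.6864% of Quarry Ventures LLC.
Direct interest in Quarry Ventures LLC: 14%.
Aggregating (R2): 2.16% + 15.6864% + 14% = 31.8464%.

31.8464%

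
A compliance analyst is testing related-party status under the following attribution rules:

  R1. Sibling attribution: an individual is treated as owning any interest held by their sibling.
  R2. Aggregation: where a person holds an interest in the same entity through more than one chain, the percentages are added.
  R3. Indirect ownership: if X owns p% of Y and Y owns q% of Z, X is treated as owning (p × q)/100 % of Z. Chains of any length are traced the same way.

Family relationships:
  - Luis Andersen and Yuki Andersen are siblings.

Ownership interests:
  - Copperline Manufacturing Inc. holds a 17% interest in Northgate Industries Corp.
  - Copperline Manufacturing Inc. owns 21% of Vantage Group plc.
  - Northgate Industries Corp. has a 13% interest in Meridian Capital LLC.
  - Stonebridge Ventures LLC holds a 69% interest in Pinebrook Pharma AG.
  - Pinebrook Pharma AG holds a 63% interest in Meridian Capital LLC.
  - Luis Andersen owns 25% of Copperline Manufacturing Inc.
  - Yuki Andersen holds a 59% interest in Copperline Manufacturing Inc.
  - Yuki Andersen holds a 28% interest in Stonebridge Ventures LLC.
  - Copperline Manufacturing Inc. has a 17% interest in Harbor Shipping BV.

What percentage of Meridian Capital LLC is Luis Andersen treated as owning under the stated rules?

By sibling attribution (R1), Luis Andersen is treated as also owning Yuki Andersen's interest in Copperline Manufacturing Inc, giving 25% + 59% = 84%.
By sibling attribution (R1), Luis Andersen is treated as owning Yuki Andersen's 28% interest in Stonebridge Ventures LLC.
Chain via Copperline Manufacturing Inc. → Northgate Industries Corp. (R3): 84% × 17% × 13% = 1.8564% of Meridian Capital LLC.
Chain via Stonebridge Ventures LLC → Pinebrook Pharma AG (R3): 28% × 69% × 63% = 12.1716% of Meridian Capital LLC.
Aggregating (R2): 1.8564% + 12.1716% = 14.028%.

14.028%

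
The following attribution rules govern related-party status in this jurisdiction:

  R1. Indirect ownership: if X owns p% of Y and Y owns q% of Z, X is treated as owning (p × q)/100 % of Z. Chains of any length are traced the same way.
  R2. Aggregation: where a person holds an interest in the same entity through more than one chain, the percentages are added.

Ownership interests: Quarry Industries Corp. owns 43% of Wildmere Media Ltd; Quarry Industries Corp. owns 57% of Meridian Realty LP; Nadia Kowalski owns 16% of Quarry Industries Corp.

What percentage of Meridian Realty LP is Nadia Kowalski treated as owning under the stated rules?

9.12%

Chain via Quarry Industries Corp. (R1): 16% × 57% = 9.12% of Meridian Realty LP.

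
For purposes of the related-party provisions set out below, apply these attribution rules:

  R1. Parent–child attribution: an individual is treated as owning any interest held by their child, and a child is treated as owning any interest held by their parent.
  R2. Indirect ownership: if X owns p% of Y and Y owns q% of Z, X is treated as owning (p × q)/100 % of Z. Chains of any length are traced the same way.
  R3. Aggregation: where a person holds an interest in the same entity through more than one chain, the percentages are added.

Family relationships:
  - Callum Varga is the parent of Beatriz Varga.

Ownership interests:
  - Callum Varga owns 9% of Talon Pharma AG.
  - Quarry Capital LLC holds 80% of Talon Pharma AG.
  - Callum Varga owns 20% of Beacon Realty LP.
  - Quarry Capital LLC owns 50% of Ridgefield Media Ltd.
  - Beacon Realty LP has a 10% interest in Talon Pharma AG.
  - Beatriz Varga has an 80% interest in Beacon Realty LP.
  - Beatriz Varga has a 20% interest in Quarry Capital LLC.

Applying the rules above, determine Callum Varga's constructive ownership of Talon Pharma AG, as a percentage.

By parent–child attribution (R1), Callum Varga is treated as also owning Beatriz Varga's interest in Beacon Realty LP, giving 20% + 80% = 100%.
By parent–child attribution (R1), Callum Varga is treated as owning Beatriz Varga's 20% interest in Quarry Capital LLC.
Chain via Beacon Realty LP (R2): 100% × 10% = 10% of Talon Pharma AG.
Direct interest in Talon Pharma AG: 9%.
Chain via Quarry Capital LLC (R2): 20% × 80% = 16% of Talon Pharma AG.
Aggregating (R3): 10% + 9% + 16% = 35%.

35%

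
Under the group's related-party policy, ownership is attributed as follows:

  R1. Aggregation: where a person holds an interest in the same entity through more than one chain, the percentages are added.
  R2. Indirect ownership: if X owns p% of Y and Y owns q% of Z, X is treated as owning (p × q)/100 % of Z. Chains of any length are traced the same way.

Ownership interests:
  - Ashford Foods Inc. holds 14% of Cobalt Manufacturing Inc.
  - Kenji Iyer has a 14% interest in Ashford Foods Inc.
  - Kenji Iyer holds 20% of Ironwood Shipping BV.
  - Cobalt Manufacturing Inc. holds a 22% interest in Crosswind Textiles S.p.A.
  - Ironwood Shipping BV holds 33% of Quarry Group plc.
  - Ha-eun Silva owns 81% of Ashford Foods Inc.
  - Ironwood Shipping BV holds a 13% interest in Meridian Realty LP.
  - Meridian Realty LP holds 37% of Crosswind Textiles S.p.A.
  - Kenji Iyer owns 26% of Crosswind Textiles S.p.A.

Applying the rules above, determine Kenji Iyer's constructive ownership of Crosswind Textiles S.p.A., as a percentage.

Chain via Ashford Foods Inc. → Cobalt Manufacturing Inc. (R2): 14% × 14% × 22% = 0.4312% of Crosswind Textiles S.p.A.
Chain via Ironwood Shipping BV → Meridian Realty LP (R2): 20% × 13% × 37% = 0.962% of Crosswind Textiles S.p.A.
Direct interest in Crosswind Textiles S.p.A: 26%.
Aggregating (R1): 0.4312% + 0.962% + 26% = 27.3932%.

27.3932%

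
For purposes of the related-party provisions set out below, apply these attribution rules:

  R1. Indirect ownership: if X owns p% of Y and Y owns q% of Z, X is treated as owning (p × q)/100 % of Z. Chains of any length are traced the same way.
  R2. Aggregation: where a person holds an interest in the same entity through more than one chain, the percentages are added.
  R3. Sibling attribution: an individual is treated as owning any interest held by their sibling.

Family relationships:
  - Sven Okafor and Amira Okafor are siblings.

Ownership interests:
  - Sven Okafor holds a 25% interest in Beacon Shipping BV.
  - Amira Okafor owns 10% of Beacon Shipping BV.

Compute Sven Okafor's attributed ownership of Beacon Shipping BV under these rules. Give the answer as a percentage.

By sibling attribution (R3), Sven Okafor is treated as also owning Amira Okafor's interest in Beacon Shipping BV, giving 25% + 10% = 35%.
Direct interest in Beacon Shipping BV: 35%.

35%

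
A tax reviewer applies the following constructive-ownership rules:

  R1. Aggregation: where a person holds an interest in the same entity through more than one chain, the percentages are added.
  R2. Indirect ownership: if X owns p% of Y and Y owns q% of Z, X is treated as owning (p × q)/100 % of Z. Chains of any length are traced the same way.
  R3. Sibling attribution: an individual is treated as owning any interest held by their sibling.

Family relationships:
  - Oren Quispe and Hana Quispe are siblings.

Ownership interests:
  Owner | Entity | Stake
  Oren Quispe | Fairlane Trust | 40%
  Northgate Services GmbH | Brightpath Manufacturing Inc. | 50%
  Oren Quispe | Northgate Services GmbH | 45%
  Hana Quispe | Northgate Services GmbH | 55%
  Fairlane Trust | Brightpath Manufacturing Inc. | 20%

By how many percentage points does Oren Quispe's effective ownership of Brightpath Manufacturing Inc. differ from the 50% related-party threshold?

By sibling attribution (R3), Oren Quispe is treated as also owning Hana Quispe's interest in Northgate Services GmbH, giving 45% + 55% = 100%.
Chain via Fairlane Trust (R2): 40% × 20% = 8% of Brightpath Manufacturing Inc.
Chain via Northgate Services GmbH (R2): 100% × 50% = 50% of Brightpath Manufacturing Inc.
Aggregating (R1): 8% + 50% = 58%.
58% exceeds the 50% threshold by 8 percentage points.

8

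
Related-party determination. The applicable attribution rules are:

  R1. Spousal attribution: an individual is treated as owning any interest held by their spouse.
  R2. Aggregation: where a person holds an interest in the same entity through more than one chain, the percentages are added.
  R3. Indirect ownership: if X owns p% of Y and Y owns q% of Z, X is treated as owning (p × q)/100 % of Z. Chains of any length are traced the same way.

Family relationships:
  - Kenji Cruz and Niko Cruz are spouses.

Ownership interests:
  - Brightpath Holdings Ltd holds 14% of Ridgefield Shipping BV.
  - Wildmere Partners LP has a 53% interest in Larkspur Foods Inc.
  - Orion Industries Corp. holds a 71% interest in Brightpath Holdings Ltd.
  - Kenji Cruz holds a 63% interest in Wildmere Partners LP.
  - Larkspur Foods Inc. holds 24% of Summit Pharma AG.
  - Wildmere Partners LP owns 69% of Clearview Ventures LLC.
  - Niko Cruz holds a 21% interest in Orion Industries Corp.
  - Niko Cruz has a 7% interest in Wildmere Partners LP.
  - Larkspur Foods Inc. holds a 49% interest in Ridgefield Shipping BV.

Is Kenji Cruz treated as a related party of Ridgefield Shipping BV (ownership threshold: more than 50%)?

No

By spousal attribution (R1), Kenji Cruz is treated as also owning Niko Cruz's interest in Wildmere Partners LP, giving 63% + 7% = 70%.
By spousal attribution (R1), Kenji Cruz is treated as owning Niko Cruz's 21% interest in Orion Industries Corp.
Chain via Wildmere Partners LP → Larkspur Foods Inc. (R3): 70% × 53% × 49% = 18.179% of Ridgefield Shipping BV.
Chain via Orion Industries Corp. → Brightpath Holdings Ltd (R3): 21% × 71% × 14% = 2.0874% of Ridgefield Shipping BV.
Aggregating (R2): 18.179% + 2.0874% = 20.2664%.
20.2664% does not exceed the 50% threshold, so Kenji is not a related party to Ridgefield Shipping BV.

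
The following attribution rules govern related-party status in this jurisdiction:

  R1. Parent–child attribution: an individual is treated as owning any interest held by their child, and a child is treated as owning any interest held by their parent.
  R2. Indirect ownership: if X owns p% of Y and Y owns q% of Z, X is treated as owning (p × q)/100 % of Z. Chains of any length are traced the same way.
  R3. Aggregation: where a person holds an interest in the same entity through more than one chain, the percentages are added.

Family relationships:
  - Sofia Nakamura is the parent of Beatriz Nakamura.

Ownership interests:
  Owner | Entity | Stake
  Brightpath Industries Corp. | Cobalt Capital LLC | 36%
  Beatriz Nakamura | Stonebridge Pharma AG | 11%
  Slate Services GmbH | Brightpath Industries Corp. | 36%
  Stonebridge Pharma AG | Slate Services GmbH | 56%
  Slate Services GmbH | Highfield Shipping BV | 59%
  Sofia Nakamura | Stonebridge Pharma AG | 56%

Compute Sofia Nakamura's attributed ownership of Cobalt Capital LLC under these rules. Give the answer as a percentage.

4.862592%

By parent–child attribution (R1), Sofia Nakamura is treated as also owning Beatriz Nakamura's interest in Stonebridge Pharma AG, giving 56% + 11% = 67%.
Chain via Stonebridge Pharma AG → Slate Services GmbH → Brightpath Industries Corp. (R2): 67% × 56% × 36% × 36% = 4.862592% of Cobalt Capital LLC.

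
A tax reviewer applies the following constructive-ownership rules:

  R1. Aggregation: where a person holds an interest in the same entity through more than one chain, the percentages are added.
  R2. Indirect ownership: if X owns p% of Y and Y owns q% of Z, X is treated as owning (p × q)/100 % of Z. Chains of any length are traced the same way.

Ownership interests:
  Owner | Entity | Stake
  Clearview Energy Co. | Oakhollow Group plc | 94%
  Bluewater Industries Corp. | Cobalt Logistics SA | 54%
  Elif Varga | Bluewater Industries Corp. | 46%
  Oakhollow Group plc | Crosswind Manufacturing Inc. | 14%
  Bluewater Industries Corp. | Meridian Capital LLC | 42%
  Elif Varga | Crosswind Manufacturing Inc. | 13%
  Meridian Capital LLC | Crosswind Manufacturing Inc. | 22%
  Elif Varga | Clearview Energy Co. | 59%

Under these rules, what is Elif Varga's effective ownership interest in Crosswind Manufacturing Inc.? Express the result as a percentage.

Chain via Bluewater Industries Corp. → Meridian Capital LLC (R2): 46% × 42% × 22% = 4.2504% of Crosswind Manufacturing Inc.
Chain via Clearview Energy Co. → Oakhollow Group plc (R2): 59% × 94% × 14% = 7.7644% of Crosswind Manufacturing Inc.
Direct interest in Crosswind Manufacturing Inc: 13%.
Aggregating (R1): 4.2504% + 7.7644% + 13% = 25.0148%.

25.0148%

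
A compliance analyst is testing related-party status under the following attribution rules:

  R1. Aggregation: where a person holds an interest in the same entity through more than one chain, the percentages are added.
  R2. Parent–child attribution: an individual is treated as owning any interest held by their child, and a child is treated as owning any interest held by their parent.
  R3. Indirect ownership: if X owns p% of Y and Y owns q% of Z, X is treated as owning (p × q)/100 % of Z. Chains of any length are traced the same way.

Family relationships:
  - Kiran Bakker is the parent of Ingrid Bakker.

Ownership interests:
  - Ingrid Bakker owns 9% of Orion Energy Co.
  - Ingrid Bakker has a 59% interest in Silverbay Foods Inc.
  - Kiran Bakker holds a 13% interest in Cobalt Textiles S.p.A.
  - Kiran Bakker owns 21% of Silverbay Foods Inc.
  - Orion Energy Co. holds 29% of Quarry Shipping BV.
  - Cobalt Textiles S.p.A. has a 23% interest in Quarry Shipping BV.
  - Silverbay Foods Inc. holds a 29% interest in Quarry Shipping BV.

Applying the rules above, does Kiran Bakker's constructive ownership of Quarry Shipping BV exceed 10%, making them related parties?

By parent–child attribution (R2), Kiran Bakker is treated as also owning Ingrid Bakker's interest in Silverbay Foods Inc, giving 21% + 59% = 80%.
By parent–child attribution (R2), Kiran Bakker is treated as owning Ingrid Bakker's 9% interest in Orion Energy Co.
Chain via Silverbay Foods Inc. (R3): 80% × 29% = 23.2% of Quarry Shipping BV.
Chain via Cobalt Textiles S.p.A. (R3): 13% × 23% = 2.99% of Quarry Shipping BV.
Chain via Orion Energy Co. (R3): 9% × 29% = 2.61% of Quarry Shipping BV.
Aggregating (R1): 23.2% + 2.99% + 2.61% = 28.8%.
28.8% exceeds the 10% threshold, so Kiran is a related party to Quarry Shipping BV.

Yes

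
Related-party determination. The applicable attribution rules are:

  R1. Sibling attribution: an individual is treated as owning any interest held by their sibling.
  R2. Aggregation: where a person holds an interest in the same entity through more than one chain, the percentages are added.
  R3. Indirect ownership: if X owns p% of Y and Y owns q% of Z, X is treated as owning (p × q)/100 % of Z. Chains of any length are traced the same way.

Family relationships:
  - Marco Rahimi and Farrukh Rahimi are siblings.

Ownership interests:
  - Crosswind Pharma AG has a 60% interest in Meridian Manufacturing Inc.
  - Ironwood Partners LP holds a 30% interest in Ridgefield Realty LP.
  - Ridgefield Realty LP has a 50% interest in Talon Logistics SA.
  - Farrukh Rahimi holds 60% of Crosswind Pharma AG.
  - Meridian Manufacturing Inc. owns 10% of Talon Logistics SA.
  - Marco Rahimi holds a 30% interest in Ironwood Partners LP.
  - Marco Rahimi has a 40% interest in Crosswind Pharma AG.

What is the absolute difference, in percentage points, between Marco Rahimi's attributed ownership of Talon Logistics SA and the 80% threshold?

69.5

By sibling attribution (R1), Marco Rahimi is treated as also owning Farrukh Rahimi's interest in Crosswind Pharma AG, giving 40% + 60% = 100%.
Chain via Ironwood Partners LP → Ridgefield Realty LP (R3): 30% × 30% × 50% = 4.5% of Talon Logistics SA.
Chain via Crosswind Pharma AG → Meridian Manufacturing Inc. (R3): 100% × 60% × 10% = 6% of Talon Logistics SA.
Aggregating (R2): 4.5% + 6% = 10.5%.
10.5% falls short of the 80% threshold by 69.5 percentage points.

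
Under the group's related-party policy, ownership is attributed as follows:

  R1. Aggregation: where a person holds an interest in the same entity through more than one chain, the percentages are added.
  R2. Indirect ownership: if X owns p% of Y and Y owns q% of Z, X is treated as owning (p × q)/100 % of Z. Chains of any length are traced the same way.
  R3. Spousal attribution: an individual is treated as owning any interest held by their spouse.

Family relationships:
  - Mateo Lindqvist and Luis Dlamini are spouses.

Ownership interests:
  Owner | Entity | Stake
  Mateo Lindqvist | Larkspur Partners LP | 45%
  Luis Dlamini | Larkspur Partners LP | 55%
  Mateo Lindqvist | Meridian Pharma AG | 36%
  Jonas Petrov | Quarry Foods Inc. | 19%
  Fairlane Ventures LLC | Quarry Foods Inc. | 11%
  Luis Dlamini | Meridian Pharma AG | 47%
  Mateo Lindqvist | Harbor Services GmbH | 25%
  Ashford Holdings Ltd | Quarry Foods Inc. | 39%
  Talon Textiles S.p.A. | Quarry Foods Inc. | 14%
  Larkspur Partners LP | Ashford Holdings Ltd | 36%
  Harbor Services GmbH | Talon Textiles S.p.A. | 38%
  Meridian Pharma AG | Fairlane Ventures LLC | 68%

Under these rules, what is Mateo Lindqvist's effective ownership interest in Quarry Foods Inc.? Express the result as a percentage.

21.5784%

By spousal attribution (R3), Mateo Lindqvist is treated as also owning Luis Dlamini's interest in Meridian Pharma AG, giving 36% + 47% = 83%.
By spousal attribution (R3), Mateo Lindqvist is treated as also owning Luis Dlamini's interest in Larkspur Partners LP, giving 45% + 55% = 100%.
Chain via Meridian Pharma AG → Fairlane Ventures LLC (R2): 83% × 68% × 11% = 6.2084% of Quarry Foods Inc.
Chain via Harbor Services GmbH → Talon Textiles S.p.A. (R2): 25% × 38% × 14% = 1.33% of Quarry Foods Inc.
Chain via Larkspur Partners LP → Ashford Holdings Ltd (R2): 100% × 36% × 39% = 14.04% of Quarry Foods Inc.
Aggregating (R1): 6.2084% + 1.33% + 14.04% = 21.5784%.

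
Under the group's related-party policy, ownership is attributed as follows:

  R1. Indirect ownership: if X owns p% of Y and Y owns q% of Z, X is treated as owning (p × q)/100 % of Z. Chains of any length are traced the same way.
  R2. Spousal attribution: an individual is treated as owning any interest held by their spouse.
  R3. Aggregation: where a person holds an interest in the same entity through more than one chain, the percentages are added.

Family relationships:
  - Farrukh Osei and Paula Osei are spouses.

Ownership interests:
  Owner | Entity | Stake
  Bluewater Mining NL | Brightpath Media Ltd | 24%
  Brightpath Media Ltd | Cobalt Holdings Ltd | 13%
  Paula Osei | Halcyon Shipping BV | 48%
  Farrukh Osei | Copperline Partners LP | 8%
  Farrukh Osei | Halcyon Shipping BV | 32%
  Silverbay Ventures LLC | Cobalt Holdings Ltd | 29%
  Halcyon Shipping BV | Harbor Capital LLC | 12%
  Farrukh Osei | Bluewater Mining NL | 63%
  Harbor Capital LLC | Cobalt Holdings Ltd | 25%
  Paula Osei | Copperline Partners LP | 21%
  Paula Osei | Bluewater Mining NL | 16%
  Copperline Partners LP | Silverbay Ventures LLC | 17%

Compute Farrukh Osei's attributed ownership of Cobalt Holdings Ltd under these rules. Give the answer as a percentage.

By spousal attribution (R2), Farrukh Osei is treated as also owning Paula Osei's interest in Halcyon Shipping BV, giving 32% + 48% = 80%.
By spousal attribution (R2), Farrukh Osei is treated as also owning Paula Osei's interest in Copperline Partners LP, giving 8% + 21% = 29%.
By spousal attribution (R2), Farrukh Osei is treated as also owning Paula Osei's interest in Bluewater Mining NL, giving 63% + 16% = 79%.
Chain via Halcyon Shipping BV → Harbor Capital LLC (R1): 80% × 12% × 25% = 2.4% of Cobalt Holdings Ltd.
Chain via Copperline Partners LP → Silverbay Ventures LLC (R1): 29% × 17% × 29% = 1.4297% of Cobalt Holdings Ltd.
Chain via Bluewater Mining NL → Brightpath Media Ltd (R1): 79% × 24% × 13% = 2.4648% of Cobalt Holdings Ltd.
Aggregating (R3): 2.4% + 1.4297% + 2.4648% = 6.2945%.

6.2945%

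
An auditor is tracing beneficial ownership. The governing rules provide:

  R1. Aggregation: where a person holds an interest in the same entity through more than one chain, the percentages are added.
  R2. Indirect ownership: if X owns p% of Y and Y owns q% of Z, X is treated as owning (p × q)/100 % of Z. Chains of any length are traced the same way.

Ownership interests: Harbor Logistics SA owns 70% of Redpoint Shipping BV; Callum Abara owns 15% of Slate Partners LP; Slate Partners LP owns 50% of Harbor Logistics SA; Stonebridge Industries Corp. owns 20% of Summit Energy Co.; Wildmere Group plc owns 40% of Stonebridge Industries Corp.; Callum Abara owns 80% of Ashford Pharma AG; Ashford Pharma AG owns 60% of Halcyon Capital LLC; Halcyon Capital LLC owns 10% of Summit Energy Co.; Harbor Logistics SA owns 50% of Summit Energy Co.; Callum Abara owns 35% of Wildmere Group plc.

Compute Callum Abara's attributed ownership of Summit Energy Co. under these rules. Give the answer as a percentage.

11.35%

Chain via Wildmere Group plc → Stonebridge Industries Corp. (R2): 35% × 40% × 20% = 2.8% of Summit Energy Co.
Chain via Slate Partners LP → Harbor Logistics SA (R2): 15% × 50% × 50% = 3.75% of Summit Energy Co.
Chain via Ashford Pharma AG → Halcyon Capital LLC (R2): 80% × 60% × 10% = 4.8% of Summit Energy Co.
Aggregating (R1): 2.8% + 3.75% + 4.8% = 11.35%.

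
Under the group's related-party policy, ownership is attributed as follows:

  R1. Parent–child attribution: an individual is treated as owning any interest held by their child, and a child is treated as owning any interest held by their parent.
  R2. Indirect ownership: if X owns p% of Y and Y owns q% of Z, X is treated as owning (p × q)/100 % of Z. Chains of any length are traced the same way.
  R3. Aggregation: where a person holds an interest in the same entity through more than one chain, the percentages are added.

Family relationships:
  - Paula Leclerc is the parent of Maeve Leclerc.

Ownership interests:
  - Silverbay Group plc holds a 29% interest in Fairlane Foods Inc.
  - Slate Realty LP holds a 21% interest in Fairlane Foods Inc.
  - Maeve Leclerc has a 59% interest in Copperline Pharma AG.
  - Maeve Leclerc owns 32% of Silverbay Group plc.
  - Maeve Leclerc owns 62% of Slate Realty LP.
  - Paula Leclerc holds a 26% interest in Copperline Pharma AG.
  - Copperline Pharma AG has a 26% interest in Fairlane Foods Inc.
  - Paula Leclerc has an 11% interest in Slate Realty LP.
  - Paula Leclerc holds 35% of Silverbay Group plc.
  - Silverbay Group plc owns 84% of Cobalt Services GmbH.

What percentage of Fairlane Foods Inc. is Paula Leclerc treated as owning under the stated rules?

By parent–child attribution (R1), Paula Leclerc is treated as also owning Maeve Leclerc's interest in Copperline Pharma AG, giving 26% + 59% = 85%.
By parent–child attribution (R1), Paula Leclerc is treated as also owning Maeve Leclerc's interest in Slate Realty LP, giving 11% + 62% = 73%.
By parent–child attribution (R1), Paula Leclerc is treated as also owning Maeve Leclerc's interest in Silverbay Group plc, giving 35% + 32% = 67%.
Chain via Copperline Pharma AG (R2): 85% × 26% = 22.1% of Fairlane Foods Inc.
Chain via Slate Realty LP (R2): 73% × 21% = 15.33% of Fairlane Foods Inc.
Chain via Silverbay Group plc (R2): 67% × 29% = 19.43% of Fairlane Foods Inc.
Aggregating (R3): 22.1% + 15.33% + 19.43% = 56.86%.

56.86%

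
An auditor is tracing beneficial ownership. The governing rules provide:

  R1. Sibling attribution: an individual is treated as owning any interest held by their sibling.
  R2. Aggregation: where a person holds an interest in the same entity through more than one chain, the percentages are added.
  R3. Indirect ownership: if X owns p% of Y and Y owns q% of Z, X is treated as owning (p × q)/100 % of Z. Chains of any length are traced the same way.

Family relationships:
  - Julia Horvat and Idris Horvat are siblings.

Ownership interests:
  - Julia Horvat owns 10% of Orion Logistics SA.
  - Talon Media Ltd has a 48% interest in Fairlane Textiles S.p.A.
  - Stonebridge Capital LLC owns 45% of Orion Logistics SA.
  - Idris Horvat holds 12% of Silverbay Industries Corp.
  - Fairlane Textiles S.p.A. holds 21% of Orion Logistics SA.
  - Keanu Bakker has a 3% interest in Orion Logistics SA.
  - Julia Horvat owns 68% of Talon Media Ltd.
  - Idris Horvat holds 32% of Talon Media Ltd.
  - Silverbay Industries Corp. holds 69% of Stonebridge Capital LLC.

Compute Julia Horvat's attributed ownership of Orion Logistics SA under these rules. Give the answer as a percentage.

By sibling attribution (R1), Julia Horvat is treated as also owning Idris Horvat's interest in Talon Media Ltd, giving 68% + 32% = 100%.
By sibling attribution (R1), Julia Horvat is treated as owning Idris Horvat's 12% interest in Silverbay Industries Corp.
Chain via Talon Media Ltd → Fairlane Textiles S.p.A. (R3): 100% × 48% × 21% = 10.08% of Orion Logistics SA.
Direct interest in Orion Logistics SA: 10%.
Chain via Silverbay Industries Corp. → Stonebridge Capital LLC (R3): 12% × 69% × 45% = 3.726% of Orion Logistics SA.
Aggregating (R2): 10.08% + 10% + 3.726% = 23.806%.

23.806%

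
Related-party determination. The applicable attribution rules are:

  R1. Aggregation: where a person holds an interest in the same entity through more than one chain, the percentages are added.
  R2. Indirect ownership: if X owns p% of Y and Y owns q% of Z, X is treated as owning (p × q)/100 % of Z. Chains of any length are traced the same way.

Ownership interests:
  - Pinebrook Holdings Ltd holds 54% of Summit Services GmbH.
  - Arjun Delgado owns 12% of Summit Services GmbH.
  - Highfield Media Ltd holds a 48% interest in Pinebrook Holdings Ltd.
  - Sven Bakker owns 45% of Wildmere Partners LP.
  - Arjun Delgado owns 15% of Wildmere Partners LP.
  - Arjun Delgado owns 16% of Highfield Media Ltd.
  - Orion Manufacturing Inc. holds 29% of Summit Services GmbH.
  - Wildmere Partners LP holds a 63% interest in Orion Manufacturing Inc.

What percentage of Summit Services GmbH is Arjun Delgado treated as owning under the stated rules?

Chain via Highfield Media Ltd → Pinebrook Holdings Ltd (R2): 16% × 48% × 54% = 4.1472% of Summit Services GmbH.
Chain via Wildmere Partners LP → Orion Manufacturing Inc. (R2): 15% × 63% × 29% = 2.7405% of Summit Services GmbH.
Direct interest in Summit Services GmbH: 12%.
Aggregating (R1): 4.1472% + 2.7405% + 12% = 18.8877%.

18.8877%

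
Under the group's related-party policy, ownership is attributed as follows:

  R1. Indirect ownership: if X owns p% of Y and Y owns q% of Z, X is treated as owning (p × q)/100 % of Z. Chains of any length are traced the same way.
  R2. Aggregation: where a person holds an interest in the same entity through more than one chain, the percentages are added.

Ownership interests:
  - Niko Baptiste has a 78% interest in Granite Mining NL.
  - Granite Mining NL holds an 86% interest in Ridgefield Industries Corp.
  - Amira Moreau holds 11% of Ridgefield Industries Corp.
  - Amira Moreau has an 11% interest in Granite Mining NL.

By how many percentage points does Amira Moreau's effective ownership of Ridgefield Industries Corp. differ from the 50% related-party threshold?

Chain via Granite Mining NL (R1): 11% × 86% = 9.46% of Ridgefield Industries Corp.
Direct interest in Ridgefield Industries Corp: 11%.
Aggregating (R2): 9.46% + 11% = 20.46%.
20.46% falls short of the 50% threshold by 29.54 percentage points.

29.54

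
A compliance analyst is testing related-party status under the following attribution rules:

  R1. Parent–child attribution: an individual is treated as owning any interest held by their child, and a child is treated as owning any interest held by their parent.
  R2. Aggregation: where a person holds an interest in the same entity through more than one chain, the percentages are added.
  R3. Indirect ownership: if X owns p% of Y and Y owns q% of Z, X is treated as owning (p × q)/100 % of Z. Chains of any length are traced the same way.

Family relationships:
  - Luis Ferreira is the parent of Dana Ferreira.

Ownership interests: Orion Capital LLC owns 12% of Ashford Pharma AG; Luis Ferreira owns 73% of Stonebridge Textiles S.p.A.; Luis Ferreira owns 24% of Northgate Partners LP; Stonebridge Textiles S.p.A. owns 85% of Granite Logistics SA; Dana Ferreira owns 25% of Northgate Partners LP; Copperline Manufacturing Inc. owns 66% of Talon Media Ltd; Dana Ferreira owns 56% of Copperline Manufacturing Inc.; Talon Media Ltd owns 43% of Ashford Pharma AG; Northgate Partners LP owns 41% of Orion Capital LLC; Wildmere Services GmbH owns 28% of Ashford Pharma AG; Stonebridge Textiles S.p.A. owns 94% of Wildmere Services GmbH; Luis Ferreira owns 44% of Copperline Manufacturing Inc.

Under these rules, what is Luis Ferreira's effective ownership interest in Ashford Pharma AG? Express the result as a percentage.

By parent–child attribution (R1), Luis Ferreira is treated as also owning Dana Ferreira's interest in Northgate Partners LP, giving 24% + 25% = 49%.
By parent–child attribution (R1), Luis Ferreira is treated as also owning Dana Ferreira's interest in Copperline Manufacturing Inc, giving 44% + 56% = 100%.
Chain via Stonebridge Textiles S.p.A. → Wildmere Services GmbH (R3): 73% × 94% × 28% = 19.2136% of Ashford Pharma AG.
Chain via Northgate Partners LP → Orion Capital LLC (R3): 49% × 41% × 12% = 2.4108% of Ashford Pharma AG.
Chain via Copperline Manufacturing Inc. → Talon Media Ltd (R3): 100% × 66% × 43% = 28.38% of Ashford Pharma AG.
Aggregating (R2): 19.2136% + 2.4108% + 28.38% = 50.0044%.

50.0044%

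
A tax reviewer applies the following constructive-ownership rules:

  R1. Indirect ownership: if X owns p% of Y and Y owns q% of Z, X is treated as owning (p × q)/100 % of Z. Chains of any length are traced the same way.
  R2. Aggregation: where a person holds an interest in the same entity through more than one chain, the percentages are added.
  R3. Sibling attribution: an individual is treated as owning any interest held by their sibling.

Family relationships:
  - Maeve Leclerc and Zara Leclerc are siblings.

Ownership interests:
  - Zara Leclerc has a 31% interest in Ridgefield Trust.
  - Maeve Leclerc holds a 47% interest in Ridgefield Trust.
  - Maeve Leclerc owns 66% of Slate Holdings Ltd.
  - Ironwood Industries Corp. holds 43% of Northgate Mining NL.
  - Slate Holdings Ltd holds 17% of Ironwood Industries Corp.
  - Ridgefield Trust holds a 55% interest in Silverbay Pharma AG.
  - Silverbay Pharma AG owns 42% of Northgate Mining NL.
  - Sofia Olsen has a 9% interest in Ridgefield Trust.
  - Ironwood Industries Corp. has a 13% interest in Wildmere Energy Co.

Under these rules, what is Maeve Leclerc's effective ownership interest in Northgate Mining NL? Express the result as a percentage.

By sibling attribution (R3), Maeve Leclerc is treated as also owning Zara Leclerc's interest in Ridgefield Trust, giving 47% + 31% = 78%.
Chain via Slate Holdings Ltd → Ironwood Industries Corp. (R1): 66% × 17% × 43% = 4.8246% of Northgate Mining NL.
Chain via Ridgefield Trust → Silverbay Pharma AG (R1): 78% × 55% × 42% = 18.018% of Northgate Mining NL.
Aggregating (R2): 4.8246% + 18.018% = 22.8426%.

22.8426%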